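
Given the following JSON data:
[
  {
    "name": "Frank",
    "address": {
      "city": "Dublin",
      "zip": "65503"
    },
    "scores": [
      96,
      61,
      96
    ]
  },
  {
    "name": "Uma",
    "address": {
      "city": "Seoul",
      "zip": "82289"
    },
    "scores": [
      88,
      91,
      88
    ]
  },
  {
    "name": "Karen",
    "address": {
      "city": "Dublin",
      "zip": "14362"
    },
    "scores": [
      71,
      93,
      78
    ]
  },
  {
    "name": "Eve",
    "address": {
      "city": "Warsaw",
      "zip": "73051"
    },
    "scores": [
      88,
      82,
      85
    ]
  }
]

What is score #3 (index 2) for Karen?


Path: records[2].scores[2]
Value: 78

ANSWER: 78


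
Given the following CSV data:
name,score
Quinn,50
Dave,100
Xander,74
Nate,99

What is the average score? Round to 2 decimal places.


Scores: 50, 100, 74, 99
Sum = 323
Count = 4
Average = 323 / 4 = 80.75

ANSWER: 80.75


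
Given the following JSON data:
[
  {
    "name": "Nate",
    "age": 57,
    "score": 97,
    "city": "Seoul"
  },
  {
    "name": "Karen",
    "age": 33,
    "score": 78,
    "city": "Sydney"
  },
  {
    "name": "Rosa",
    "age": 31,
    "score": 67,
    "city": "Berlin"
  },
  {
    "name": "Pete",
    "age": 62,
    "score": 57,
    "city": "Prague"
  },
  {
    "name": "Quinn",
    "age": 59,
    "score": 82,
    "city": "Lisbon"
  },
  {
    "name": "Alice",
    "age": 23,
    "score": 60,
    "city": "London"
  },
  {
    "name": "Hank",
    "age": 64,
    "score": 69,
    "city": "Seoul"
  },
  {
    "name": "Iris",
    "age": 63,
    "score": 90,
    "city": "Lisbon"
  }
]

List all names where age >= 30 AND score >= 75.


Checking both conditions:
  Nate (age=57, score=97) -> YES
  Karen (age=33, score=78) -> YES
  Rosa (age=31, score=67) -> no
  Pete (age=62, score=57) -> no
  Quinn (age=59, score=82) -> YES
  Alice (age=23, score=60) -> no
  Hank (age=64, score=69) -> no
  Iris (age=63, score=90) -> YES


ANSWER: Nate, Karen, Quinn, Iris


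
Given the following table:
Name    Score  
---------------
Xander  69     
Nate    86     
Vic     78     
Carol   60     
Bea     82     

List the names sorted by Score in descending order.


Sorting by Score (descending):
  Nate: 86
  Bea: 82
  Vic: 78
  Xander: 69
  Carol: 60


ANSWER: Nate, Bea, Vic, Xander, Carol


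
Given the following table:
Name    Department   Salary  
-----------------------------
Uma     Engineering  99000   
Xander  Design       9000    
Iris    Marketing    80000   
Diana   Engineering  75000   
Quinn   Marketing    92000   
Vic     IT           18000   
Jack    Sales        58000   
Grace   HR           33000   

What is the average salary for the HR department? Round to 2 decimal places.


HR department members:
  Grace: 33000
Sum = 33000
Count = 1
Average = 33000 / 1 = 33000.00

ANSWER: 33000.00


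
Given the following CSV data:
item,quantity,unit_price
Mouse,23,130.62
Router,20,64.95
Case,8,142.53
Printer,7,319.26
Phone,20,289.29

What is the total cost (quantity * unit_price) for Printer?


Row: Printer
quantity = 7
unit_price = 319.26
total = 7 * 319.26 = 2234.82

ANSWER: 2234.82


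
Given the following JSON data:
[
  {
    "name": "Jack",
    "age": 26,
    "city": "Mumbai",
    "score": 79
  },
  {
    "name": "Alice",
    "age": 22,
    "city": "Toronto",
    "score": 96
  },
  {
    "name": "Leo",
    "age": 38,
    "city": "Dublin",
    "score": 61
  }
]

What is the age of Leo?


Looking up record where name = Leo
Record index: 2
Field 'age' = 38

ANSWER: 38


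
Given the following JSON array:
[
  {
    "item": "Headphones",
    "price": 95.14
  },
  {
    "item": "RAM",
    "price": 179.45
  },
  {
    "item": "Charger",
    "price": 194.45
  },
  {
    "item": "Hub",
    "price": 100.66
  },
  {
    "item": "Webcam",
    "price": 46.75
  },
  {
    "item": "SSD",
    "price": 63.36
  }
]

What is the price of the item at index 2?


Array index 2 -> Charger
price = 194.45

ANSWER: 194.45


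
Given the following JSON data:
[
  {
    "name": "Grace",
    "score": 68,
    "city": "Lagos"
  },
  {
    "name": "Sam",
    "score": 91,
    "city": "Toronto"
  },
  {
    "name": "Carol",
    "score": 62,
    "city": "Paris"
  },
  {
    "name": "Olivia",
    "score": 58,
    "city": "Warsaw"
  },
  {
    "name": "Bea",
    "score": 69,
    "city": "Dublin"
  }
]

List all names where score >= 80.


Filtering records where score >= 80:
  Grace (score=68) -> no
  Sam (score=91) -> YES
  Carol (score=62) -> no
  Olivia (score=58) -> no
  Bea (score=69) -> no


ANSWER: Sam


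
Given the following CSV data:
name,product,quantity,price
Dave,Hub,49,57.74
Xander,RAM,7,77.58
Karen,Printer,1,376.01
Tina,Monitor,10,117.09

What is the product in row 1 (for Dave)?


Row 1: Dave
Column 'product' = Hub

ANSWER: Hub


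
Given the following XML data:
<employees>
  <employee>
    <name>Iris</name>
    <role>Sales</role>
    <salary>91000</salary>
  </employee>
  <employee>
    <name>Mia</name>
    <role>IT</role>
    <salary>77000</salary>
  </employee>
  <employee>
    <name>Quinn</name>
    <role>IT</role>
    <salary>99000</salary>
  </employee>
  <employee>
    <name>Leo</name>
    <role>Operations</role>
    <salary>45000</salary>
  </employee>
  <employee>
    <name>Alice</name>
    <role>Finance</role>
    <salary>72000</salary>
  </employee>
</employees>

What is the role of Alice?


Searching for <employee> with <name>Alice</name>
Found at position 5
<role>Finance</role>

ANSWER: Finance


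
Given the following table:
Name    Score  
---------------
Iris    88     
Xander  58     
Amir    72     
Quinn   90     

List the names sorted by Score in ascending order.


Sorting by Score (ascending):
  Xander: 58
  Amir: 72
  Iris: 88
  Quinn: 90


ANSWER: Xander, Amir, Iris, Quinn


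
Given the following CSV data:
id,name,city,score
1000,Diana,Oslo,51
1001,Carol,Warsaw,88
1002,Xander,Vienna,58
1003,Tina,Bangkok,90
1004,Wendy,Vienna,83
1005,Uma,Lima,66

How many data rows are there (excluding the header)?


Counting rows (excluding header):
Header: id,name,city,score
Data rows: 6

ANSWER: 6


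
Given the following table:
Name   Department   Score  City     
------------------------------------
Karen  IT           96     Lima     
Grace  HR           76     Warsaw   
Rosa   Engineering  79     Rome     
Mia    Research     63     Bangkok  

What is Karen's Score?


Row 1: Karen
Score = 96

ANSWER: 96


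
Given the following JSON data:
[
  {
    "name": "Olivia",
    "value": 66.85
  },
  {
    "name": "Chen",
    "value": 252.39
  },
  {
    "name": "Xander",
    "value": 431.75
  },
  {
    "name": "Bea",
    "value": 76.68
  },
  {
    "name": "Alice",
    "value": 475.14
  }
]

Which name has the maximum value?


Comparing values:
  Olivia: 66.85
  Chen: 252.39
  Xander: 431.75
  Bea: 76.68
  Alice: 475.14
Maximum: Alice (475.14)

ANSWER: Alice


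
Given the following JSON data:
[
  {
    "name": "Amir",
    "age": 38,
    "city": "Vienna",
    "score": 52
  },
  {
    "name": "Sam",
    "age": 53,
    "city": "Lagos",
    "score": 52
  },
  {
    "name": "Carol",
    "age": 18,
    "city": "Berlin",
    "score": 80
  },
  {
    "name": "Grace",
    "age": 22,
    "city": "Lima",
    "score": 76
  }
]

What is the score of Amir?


Looking up record where name = Amir
Record index: 0
Field 'score' = 52

ANSWER: 52


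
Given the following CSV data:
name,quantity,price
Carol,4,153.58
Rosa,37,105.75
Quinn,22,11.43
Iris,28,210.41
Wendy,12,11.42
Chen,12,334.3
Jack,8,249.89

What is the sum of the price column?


Values in 'price' column:
  Row 1: 153.58
  Row 2: 105.75
  Row 3: 11.43
  Row 4: 210.41
  Row 5: 11.42
  Row 6: 334.3
  Row 7: 249.89
Sum = 153.58 + 105.75 + 11.43 + 210.41 + 11.42 + 334.3 + 249.89 = 1076.78

ANSWER: 1076.78


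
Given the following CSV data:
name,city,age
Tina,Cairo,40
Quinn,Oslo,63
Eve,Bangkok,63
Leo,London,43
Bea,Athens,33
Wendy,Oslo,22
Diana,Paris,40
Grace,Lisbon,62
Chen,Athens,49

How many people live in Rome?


Scanning city column for 'Rome':
Total matches: 0

ANSWER: 0


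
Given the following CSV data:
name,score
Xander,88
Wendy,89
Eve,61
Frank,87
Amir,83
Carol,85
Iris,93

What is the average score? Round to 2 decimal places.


Scores: 88, 89, 61, 87, 83, 85, 93
Sum = 586
Count = 7
Average = 586 / 7 = 83.71

ANSWER: 83.71


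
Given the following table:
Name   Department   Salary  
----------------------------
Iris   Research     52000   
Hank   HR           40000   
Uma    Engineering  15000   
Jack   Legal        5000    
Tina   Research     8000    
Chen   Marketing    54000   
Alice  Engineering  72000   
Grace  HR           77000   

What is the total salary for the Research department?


Research department members:
  Iris: 52000
  Tina: 8000
Total = 52000 + 8000 = 60000

ANSWER: 60000


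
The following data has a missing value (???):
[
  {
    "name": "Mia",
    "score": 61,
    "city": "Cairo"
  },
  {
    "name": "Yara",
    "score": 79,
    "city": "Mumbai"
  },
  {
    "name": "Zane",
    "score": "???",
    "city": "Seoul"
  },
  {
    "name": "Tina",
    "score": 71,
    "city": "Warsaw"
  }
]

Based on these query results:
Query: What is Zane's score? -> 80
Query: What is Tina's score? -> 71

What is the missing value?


The missing value is Zane's score
From query: Zane's score = 80

ANSWER: 80


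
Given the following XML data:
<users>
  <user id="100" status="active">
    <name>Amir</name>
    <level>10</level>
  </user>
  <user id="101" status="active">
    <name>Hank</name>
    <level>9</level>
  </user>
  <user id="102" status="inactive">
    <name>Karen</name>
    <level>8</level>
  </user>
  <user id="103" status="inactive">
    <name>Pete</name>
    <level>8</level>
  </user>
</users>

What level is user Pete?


Finding user: Pete
<level>8</level>

ANSWER: 8


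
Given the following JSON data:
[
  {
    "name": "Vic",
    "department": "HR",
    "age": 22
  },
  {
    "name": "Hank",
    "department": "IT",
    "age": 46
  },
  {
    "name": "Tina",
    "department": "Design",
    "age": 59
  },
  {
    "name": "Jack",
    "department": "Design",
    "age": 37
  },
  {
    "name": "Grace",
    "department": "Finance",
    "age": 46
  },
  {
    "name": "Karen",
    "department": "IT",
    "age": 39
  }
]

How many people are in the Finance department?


Scanning records for department = Finance
  Record 4: Grace
Count: 1

ANSWER: 1


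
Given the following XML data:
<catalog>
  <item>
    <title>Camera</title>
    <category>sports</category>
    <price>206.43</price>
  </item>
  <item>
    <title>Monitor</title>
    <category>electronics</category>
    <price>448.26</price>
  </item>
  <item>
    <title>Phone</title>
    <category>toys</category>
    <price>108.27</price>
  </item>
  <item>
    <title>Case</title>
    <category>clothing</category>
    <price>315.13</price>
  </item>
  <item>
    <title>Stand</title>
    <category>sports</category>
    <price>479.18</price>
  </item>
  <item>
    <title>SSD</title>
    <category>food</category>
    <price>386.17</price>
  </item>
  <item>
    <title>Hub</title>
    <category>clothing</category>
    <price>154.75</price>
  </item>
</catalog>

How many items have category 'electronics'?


Scanning <item> elements for <category>electronics</category>:
  Item 2: Monitor -> MATCH
Count: 1

ANSWER: 1


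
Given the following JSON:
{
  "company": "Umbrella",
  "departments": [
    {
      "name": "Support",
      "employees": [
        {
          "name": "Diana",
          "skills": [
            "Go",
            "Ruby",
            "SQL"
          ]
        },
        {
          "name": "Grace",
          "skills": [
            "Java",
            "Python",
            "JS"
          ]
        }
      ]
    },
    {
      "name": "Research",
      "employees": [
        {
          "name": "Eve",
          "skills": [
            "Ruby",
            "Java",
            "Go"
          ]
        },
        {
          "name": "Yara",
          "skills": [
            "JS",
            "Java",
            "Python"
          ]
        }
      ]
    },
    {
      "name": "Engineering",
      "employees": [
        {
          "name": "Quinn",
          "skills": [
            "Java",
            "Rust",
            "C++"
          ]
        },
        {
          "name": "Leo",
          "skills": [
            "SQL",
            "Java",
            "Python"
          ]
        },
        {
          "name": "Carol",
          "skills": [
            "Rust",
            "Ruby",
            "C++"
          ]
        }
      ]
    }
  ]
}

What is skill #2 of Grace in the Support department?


Path: departments[0].employees[1].skills[1]
Value: Python

ANSWER: Python


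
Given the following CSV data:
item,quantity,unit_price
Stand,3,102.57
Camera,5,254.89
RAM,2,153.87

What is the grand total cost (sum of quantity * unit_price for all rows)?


Computing row totals:
  Stand: 3 * 102.57 = 307.71
  Camera: 5 * 254.89 = 1274.45
  RAM: 2 * 153.87 = 307.74
Grand total = 307.71 + 1274.45 + 307.74 = 1889.9

ANSWER: 1889.9


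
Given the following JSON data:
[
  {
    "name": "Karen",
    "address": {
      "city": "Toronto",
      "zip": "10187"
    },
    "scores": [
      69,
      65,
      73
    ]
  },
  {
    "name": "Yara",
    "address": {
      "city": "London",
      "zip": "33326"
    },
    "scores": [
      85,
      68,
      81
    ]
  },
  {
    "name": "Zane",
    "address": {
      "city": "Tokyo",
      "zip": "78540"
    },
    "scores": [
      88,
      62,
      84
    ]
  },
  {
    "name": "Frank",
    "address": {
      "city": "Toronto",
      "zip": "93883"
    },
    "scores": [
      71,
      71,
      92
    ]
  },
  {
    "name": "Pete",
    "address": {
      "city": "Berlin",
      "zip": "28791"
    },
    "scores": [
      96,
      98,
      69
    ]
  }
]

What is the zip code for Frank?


Path: records[3].address.zip
Value: 93883

ANSWER: 93883


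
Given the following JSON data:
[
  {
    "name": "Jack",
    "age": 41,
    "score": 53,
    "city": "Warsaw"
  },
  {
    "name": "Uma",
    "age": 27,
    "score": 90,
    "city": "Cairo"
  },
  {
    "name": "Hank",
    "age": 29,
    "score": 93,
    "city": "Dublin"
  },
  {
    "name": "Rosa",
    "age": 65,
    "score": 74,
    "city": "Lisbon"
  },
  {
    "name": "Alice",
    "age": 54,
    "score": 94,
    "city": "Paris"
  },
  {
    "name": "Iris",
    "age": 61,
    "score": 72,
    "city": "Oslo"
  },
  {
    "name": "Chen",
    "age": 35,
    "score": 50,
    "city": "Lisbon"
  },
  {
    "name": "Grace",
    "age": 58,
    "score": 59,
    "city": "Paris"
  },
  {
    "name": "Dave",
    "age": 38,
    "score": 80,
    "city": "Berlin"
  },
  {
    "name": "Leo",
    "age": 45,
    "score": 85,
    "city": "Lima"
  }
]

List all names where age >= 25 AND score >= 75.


Checking both conditions:
  Jack (age=41, score=53) -> no
  Uma (age=27, score=90) -> YES
  Hank (age=29, score=93) -> YES
  Rosa (age=65, score=74) -> no
  Alice (age=54, score=94) -> YES
  Iris (age=61, score=72) -> no
  Chen (age=35, score=50) -> no
  Grace (age=58, score=59) -> no
  Dave (age=38, score=80) -> YES
  Leo (age=45, score=85) -> YES


ANSWER: Uma, Hank, Alice, Dave, Leo


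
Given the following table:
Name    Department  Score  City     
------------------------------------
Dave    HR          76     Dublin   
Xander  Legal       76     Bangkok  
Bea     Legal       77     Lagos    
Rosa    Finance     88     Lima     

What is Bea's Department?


Row 3: Bea
Department = Legal

ANSWER: Legal


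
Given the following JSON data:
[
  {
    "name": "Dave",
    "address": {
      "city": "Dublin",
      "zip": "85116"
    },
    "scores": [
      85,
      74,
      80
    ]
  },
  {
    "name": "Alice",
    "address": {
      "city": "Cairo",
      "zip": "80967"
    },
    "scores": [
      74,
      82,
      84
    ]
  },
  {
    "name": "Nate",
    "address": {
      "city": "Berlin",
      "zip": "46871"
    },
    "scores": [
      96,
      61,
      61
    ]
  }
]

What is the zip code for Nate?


Path: records[2].address.zip
Value: 46871

ANSWER: 46871


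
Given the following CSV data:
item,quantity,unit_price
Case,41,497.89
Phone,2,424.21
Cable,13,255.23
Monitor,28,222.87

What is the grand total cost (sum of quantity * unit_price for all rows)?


Computing row totals:
  Case: 41 * 497.89 = 20413.49
  Phone: 2 * 424.21 = 848.42
  Cable: 13 * 255.23 = 3317.99
  Monitor: 28 * 222.87 = 6240.36
Grand total = 20413.49 + 848.42 + 3317.99 + 6240.36 = 30820.26

ANSWER: 30820.26


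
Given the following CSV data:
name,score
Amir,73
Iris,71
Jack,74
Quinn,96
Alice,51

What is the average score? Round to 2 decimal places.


Scores: 73, 71, 74, 96, 51
Sum = 365
Count = 5
Average = 365 / 5 = 73.00

ANSWER: 73.00


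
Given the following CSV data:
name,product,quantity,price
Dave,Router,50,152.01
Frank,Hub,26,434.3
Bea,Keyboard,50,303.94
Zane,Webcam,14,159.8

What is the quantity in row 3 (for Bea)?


Row 3: Bea
Column 'quantity' = 50

ANSWER: 50


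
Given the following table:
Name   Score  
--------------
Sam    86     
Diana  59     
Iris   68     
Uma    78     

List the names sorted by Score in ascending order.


Sorting by Score (ascending):
  Diana: 59
  Iris: 68
  Uma: 78
  Sam: 86


ANSWER: Diana, Iris, Uma, Sam


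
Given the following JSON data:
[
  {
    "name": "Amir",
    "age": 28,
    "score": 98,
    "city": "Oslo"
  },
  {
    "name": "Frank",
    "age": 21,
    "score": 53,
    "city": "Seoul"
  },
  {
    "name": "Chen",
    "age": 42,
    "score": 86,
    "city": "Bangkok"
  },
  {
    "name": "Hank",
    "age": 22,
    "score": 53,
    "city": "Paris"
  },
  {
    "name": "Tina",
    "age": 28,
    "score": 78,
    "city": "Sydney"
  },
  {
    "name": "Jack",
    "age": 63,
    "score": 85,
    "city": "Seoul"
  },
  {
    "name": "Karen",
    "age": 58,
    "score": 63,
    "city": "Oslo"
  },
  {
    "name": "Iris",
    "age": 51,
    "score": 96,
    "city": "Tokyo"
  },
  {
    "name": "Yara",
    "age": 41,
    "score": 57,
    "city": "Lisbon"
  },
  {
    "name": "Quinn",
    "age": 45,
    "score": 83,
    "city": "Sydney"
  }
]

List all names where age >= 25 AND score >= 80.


Checking both conditions:
  Amir (age=28, score=98) -> YES
  Frank (age=21, score=53) -> no
  Chen (age=42, score=86) -> YES
  Hank (age=22, score=53) -> no
  Tina (age=28, score=78) -> no
  Jack (age=63, score=85) -> YES
  Karen (age=58, score=63) -> no
  Iris (age=51, score=96) -> YES
  Yara (age=41, score=57) -> no
  Quinn (age=45, score=83) -> YES


ANSWER: Amir, Chen, Jack, Iris, Quinn


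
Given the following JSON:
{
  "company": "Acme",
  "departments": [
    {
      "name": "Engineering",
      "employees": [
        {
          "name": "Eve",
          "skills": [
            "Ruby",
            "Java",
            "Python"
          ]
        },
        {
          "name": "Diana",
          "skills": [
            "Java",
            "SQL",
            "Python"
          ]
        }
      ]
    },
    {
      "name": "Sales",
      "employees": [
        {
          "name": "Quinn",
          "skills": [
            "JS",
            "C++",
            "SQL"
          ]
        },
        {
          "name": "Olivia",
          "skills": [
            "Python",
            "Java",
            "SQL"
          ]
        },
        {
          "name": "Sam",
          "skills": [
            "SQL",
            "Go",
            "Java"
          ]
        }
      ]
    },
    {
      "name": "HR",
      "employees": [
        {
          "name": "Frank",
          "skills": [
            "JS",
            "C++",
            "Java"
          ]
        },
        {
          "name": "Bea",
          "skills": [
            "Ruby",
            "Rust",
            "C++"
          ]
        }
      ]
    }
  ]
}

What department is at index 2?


Path: departments[2].name
Value: HR

ANSWER: HR


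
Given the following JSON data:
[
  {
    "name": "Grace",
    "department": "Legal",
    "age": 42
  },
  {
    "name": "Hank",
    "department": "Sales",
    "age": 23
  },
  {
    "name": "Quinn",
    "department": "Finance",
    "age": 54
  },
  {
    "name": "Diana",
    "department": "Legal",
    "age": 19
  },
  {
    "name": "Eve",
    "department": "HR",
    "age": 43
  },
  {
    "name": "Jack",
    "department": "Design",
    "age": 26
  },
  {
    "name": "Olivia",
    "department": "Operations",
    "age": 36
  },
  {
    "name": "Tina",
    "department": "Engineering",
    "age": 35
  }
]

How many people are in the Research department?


Scanning records for department = Research
  No matches found
Count: 0

ANSWER: 0


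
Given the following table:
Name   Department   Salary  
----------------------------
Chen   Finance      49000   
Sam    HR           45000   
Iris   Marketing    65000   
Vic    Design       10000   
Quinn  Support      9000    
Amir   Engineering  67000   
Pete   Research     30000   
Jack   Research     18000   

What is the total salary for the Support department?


Support department members:
  Quinn: 9000
Total = 9000 = 9000

ANSWER: 9000


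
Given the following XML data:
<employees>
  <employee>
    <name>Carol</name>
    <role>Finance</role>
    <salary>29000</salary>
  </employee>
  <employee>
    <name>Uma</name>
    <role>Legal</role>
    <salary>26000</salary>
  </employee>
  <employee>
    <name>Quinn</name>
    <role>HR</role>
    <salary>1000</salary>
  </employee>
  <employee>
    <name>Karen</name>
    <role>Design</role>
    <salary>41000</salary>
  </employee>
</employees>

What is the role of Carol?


Searching for <employee> with <name>Carol</name>
Found at position 1
<role>Finance</role>

ANSWER: Finance


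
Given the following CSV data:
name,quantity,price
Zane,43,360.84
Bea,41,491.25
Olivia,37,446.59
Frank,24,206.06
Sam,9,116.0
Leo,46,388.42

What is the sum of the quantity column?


Values in 'quantity' column:
  Row 1: 43
  Row 2: 41
  Row 3: 37
  Row 4: 24
  Row 5: 9
  Row 6: 46
Sum = 43 + 41 + 37 + 24 + 9 + 46 = 200

ANSWER: 200


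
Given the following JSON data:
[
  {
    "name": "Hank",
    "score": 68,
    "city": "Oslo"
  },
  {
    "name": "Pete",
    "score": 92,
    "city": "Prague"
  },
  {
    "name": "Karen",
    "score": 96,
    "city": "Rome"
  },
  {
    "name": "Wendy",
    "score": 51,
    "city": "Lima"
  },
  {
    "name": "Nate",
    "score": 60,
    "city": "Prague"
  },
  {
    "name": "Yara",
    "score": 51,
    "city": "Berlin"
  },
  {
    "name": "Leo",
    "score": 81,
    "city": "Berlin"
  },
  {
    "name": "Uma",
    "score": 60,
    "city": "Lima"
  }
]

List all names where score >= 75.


Filtering records where score >= 75:
  Hank (score=68) -> no
  Pete (score=92) -> YES
  Karen (score=96) -> YES
  Wendy (score=51) -> no
  Nate (score=60) -> no
  Yara (score=51) -> no
  Leo (score=81) -> YES
  Uma (score=60) -> no


ANSWER: Pete, Karen, Leo


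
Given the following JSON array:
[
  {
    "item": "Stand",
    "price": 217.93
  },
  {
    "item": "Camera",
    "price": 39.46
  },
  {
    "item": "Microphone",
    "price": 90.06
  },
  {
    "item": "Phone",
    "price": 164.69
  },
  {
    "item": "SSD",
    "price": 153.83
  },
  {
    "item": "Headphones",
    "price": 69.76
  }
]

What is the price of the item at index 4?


Array index 4 -> SSD
price = 153.83

ANSWER: 153.83


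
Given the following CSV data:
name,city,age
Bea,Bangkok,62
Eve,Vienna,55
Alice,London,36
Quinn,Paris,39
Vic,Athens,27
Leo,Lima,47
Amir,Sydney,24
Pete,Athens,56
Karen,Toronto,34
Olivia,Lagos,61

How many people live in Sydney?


Scanning city column for 'Sydney':
  Row 7: Amir -> MATCH
Total matches: 1

ANSWER: 1


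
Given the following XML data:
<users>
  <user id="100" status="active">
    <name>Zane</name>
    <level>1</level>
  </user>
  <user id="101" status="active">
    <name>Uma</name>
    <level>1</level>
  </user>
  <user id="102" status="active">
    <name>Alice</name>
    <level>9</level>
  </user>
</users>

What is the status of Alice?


Finding user with name = Alice
user id="102" status="active"

ANSWER: active


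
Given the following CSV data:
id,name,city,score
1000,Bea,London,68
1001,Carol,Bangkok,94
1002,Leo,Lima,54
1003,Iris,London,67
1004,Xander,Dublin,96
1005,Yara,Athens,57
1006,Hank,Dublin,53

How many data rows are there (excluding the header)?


Counting rows (excluding header):
Header: id,name,city,score
Data rows: 7

ANSWER: 7


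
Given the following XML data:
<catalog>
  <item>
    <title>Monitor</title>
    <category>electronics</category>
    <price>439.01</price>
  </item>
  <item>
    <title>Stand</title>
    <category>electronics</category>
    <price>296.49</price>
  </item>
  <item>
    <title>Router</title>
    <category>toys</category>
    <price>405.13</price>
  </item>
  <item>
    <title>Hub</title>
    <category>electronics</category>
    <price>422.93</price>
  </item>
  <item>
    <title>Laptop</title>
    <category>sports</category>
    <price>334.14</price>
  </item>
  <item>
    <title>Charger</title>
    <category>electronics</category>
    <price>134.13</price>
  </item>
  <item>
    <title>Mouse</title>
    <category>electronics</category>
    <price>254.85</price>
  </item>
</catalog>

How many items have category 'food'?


Scanning <item> elements for <category>food</category>:
Count: 0

ANSWER: 0


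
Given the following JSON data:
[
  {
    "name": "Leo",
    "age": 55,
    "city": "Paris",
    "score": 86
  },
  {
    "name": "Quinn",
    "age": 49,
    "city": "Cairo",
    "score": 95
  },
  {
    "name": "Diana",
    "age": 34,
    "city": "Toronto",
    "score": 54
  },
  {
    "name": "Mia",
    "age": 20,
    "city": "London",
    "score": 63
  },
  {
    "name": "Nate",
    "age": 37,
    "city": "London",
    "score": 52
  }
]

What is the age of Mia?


Looking up record where name = Mia
Record index: 3
Field 'age' = 20

ANSWER: 20


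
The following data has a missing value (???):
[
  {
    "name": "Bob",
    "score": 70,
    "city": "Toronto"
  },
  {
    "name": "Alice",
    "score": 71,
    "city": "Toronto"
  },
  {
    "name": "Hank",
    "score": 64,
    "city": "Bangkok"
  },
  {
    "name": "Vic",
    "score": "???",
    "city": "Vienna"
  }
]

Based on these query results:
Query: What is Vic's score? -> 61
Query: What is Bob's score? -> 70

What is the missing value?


The missing value is Vic's score
From query: Vic's score = 61

ANSWER: 61


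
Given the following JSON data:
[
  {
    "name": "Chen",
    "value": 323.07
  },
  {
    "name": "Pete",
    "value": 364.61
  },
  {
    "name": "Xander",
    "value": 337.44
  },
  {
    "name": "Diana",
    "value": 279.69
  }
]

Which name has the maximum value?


Comparing values:
  Chen: 323.07
  Pete: 364.61
  Xander: 337.44
  Diana: 279.69
Maximum: Pete (364.61)

ANSWER: Pete


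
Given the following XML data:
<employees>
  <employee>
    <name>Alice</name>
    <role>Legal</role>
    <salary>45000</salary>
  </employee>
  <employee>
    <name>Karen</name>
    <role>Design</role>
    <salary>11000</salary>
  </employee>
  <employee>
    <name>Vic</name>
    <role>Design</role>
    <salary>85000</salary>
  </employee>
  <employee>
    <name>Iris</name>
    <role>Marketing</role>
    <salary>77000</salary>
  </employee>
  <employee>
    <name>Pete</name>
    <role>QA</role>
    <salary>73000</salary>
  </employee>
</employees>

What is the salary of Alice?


Searching for <employee> with <name>Alice</name>
Found at position 1
<salary>45000</salary>

ANSWER: 45000


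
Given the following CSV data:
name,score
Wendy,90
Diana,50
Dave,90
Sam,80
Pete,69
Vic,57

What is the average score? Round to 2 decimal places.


Scores: 90, 50, 90, 80, 69, 57
Sum = 436
Count = 6
Average = 436 / 6 = 72.67

ANSWER: 72.67


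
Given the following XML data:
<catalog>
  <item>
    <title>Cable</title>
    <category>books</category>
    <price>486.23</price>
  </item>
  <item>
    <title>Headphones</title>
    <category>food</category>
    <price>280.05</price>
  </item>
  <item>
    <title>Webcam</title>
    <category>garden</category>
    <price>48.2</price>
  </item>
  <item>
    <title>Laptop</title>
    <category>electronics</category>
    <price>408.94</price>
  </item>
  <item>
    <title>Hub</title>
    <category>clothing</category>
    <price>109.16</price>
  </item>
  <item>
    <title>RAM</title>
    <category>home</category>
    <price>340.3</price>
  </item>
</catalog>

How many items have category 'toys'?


Scanning <item> elements for <category>toys</category>:
Count: 0

ANSWER: 0


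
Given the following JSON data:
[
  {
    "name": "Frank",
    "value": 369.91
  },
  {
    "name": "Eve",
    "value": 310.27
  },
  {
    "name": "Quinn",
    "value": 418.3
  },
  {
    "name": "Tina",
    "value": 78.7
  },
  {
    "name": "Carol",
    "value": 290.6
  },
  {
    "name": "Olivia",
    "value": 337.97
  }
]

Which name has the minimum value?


Comparing values:
  Frank: 369.91
  Eve: 310.27
  Quinn: 418.3
  Tina: 78.7
  Carol: 290.6
  Olivia: 337.97
Minimum: Tina (78.7)

ANSWER: Tina


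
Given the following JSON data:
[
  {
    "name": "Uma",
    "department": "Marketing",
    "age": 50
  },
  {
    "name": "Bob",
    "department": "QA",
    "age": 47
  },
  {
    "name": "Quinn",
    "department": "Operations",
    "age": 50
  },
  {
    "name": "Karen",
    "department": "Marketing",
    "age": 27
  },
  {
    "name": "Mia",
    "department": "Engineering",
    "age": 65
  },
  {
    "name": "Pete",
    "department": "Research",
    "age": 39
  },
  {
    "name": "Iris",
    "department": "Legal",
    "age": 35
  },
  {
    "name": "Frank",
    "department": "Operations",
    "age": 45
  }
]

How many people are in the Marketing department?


Scanning records for department = Marketing
  Record 0: Uma
  Record 3: Karen
Count: 2

ANSWER: 2


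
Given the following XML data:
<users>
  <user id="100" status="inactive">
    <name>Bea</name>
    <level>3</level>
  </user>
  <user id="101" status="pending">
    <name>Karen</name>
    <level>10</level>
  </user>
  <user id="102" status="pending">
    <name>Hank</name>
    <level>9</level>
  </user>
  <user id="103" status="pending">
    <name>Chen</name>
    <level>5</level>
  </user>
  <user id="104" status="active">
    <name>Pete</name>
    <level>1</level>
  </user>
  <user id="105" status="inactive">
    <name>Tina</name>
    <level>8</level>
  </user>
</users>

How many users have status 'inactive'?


Counting users with status='inactive':
  Bea (id=100) -> MATCH
  Tina (id=105) -> MATCH
Count: 2

ANSWER: 2


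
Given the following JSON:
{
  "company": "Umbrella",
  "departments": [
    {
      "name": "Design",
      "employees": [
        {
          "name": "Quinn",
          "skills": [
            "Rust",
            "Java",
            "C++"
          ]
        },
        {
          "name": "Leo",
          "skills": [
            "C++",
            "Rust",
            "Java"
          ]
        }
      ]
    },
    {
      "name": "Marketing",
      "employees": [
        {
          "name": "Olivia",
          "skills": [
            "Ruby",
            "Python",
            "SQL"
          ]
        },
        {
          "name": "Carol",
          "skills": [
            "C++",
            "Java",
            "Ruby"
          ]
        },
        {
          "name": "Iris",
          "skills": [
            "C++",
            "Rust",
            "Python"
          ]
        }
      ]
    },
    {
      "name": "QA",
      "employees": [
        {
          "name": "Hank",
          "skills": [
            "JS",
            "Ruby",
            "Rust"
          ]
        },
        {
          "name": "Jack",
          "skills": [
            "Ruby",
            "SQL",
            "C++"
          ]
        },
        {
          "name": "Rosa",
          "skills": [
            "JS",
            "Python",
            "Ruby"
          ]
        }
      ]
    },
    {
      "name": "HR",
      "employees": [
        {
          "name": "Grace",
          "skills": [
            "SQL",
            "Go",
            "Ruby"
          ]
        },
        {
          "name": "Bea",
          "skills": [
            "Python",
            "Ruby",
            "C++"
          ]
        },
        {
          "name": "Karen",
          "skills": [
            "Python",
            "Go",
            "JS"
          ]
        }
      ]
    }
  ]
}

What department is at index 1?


Path: departments[1].name
Value: Marketing

ANSWER: Marketing


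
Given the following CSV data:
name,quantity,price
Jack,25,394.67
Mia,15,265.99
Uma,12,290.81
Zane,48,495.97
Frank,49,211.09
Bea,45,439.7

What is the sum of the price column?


Values in 'price' column:
  Row 1: 394.67
  Row 2: 265.99
  Row 3: 290.81
  Row 4: 495.97
  Row 5: 211.09
  Row 6: 439.7
Sum = 394.67 + 265.99 + 290.81 + 495.97 + 211.09 + 439.7 = 2098.23

ANSWER: 2098.23


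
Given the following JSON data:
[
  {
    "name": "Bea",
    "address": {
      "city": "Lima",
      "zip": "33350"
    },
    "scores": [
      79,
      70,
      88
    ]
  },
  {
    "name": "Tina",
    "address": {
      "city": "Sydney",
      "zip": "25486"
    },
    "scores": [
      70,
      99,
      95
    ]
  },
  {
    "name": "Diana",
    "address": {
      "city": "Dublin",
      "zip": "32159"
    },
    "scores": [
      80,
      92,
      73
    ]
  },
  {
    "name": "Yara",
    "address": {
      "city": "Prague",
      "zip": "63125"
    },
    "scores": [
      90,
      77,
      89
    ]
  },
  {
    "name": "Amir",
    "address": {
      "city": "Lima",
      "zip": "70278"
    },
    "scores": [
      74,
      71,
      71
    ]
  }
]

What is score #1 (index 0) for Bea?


Path: records[0].scores[0]
Value: 79

ANSWER: 79


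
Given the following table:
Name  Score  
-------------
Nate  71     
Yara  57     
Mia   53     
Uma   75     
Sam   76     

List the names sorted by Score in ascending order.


Sorting by Score (ascending):
  Mia: 53
  Yara: 57
  Nate: 71
  Uma: 75
  Sam: 76


ANSWER: Mia, Yara, Nate, Uma, Sam


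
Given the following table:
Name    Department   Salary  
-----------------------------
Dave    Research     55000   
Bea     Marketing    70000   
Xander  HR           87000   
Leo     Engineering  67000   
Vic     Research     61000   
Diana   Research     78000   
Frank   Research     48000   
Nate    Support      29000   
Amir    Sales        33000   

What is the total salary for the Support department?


Support department members:
  Nate: 29000
Total = 29000 = 29000

ANSWER: 29000


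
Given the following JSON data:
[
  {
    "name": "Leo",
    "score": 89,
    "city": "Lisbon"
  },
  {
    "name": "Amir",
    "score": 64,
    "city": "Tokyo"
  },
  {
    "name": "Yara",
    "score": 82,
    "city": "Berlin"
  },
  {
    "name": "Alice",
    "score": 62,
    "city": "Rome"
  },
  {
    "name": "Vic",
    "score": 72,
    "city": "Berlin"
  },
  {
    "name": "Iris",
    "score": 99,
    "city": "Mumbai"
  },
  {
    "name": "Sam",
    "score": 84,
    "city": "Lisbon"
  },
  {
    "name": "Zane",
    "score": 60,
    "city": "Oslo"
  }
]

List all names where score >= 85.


Filtering records where score >= 85:
  Leo (score=89) -> YES
  Amir (score=64) -> no
  Yara (score=82) -> no
  Alice (score=62) -> no
  Vic (score=72) -> no
  Iris (score=99) -> YES
  Sam (score=84) -> no
  Zane (score=60) -> no


ANSWER: Leo, Iris


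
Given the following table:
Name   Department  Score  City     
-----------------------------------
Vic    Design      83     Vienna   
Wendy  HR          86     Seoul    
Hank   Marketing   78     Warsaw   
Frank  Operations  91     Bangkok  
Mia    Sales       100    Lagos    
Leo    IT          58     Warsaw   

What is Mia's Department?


Row 5: Mia
Department = Sales

ANSWER: Sales


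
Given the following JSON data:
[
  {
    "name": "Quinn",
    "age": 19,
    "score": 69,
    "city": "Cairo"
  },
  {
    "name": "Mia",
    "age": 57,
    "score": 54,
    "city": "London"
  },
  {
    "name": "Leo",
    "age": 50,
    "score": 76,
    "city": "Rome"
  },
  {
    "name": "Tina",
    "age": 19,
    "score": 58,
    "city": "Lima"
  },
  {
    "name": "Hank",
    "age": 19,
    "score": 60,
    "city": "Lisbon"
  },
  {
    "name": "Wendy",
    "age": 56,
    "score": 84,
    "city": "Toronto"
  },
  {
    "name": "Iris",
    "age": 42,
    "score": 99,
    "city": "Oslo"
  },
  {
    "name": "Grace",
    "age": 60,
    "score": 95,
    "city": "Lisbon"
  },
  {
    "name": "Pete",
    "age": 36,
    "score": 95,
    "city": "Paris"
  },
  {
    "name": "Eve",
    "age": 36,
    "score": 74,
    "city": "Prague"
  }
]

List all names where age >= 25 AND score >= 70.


Checking both conditions:
  Quinn (age=19, score=69) -> no
  Mia (age=57, score=54) -> no
  Leo (age=50, score=76) -> YES
  Tina (age=19, score=58) -> no
  Hank (age=19, score=60) -> no
  Wendy (age=56, score=84) -> YES
  Iris (age=42, score=99) -> YES
  Grace (age=60, score=95) -> YES
  Pete (age=36, score=95) -> YES
  Eve (age=36, score=74) -> YES


ANSWER: Leo, Wendy, Iris, Grace, Pete, Eve


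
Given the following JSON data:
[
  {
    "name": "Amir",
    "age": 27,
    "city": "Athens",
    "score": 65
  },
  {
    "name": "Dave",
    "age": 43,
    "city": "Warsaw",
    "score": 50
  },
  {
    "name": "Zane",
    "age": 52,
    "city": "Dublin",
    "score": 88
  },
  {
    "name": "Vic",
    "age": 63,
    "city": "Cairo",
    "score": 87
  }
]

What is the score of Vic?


Looking up record where name = Vic
Record index: 3
Field 'score' = 87

ANSWER: 87


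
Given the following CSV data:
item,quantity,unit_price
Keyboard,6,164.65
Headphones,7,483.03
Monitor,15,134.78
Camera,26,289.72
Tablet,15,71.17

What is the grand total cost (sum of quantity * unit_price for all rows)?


Computing row totals:
  Keyboard: 6 * 164.65 = 987.9
  Headphones: 7 * 483.03 = 3381.21
  Monitor: 15 * 134.78 = 2021.7
  Camera: 26 * 289.72 = 7532.72
  Tablet: 15 * 71.17 = 1067.55
Grand total = 987.9 + 3381.21 + 2021.7 + 7532.72 + 1067.55 = 14991.08

ANSWER: 14991.08


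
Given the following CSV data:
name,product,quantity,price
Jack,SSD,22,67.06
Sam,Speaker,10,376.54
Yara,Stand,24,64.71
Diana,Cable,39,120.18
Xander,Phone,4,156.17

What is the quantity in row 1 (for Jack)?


Row 1: Jack
Column 'quantity' = 22

ANSWER: 22


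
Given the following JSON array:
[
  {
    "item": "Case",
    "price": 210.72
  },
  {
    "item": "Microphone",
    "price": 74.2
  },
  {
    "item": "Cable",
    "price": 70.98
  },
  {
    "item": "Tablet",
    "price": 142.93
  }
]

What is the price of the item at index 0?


Array index 0 -> Case
price = 210.72

ANSWER: 210.72


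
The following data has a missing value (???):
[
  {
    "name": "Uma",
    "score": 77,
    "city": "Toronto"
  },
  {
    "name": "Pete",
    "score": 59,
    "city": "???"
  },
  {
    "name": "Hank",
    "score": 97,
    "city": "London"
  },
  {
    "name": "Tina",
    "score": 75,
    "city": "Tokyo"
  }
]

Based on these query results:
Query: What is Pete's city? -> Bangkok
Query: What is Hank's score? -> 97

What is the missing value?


The missing value is Pete's city
From query: Pete's city = Bangkok

ANSWER: Bangkok


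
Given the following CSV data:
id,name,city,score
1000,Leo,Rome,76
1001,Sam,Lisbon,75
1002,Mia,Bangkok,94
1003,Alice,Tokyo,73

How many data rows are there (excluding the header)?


Counting rows (excluding header):
Header: id,name,city,score
Data rows: 4

ANSWER: 4


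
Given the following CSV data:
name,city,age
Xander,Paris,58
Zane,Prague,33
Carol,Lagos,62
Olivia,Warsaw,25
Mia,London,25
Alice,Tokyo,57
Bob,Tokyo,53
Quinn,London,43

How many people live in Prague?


Scanning city column for 'Prague':
  Row 2: Zane -> MATCH
Total matches: 1

ANSWER: 1


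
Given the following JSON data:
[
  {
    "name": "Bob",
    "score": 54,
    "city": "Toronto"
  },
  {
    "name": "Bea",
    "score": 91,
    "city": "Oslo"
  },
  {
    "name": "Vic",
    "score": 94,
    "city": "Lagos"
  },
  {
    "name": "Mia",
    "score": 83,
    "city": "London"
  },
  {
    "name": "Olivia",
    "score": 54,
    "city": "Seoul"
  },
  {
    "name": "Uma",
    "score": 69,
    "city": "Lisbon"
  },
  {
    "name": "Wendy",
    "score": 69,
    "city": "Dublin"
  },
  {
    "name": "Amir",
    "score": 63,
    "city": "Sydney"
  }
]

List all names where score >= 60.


Filtering records where score >= 60:
  Bob (score=54) -> no
  Bea (score=91) -> YES
  Vic (score=94) -> YES
  Mia (score=83) -> YES
  Olivia (score=54) -> no
  Uma (score=69) -> YES
  Wendy (score=69) -> YES
  Amir (score=63) -> YES


ANSWER: Bea, Vic, Mia, Uma, Wendy, Amir
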